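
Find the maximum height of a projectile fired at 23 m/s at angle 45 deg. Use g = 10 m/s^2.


Given: v0 = 23 m/s, theta = 45 deg, g = 10 m/s^2
sin^2(45) = 1/2
Using H = v0^2 * sin^2(theta) / (2*g)
H = 23^2 * 1/2 / (2*10)
H = 529 * 1/2 / 20
H = 529/2 / 20
H = 529/40 m

529/40 m


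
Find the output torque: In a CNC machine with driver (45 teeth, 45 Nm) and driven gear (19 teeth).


Given: N1 = 45, N2 = 19, T1 = 45 Nm
Using T2/T1 = N2/N1
T2 = T1 * N2 / N1
T2 = 45 * 19 / 45
T2 = 855 / 45
T2 = 19 Nm

19 Nm


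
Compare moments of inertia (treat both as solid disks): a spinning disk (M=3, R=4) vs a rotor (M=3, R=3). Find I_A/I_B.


Given: M1=3 kg, R1=4 m, M2=3 kg, R2=3 m
For a disk: I = (1/2)*M*R^2, so I_A/I_B = (M1*R1^2)/(M2*R2^2)
M1*R1^2 = 3*16 = 48
M2*R2^2 = 3*9 = 27
I_A/I_B = 48/27 = 16/9

16/9


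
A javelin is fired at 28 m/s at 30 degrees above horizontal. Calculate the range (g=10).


Given: v0 = 28 m/s, theta = 30 deg, g = 10 m/s^2
sin(2*30) = sin(60) = sqrt(3)/2
Using R = v0^2 * sin(2*theta) / g
R = 28^2 * (sqrt(3)/2) / 10
R = 784 * sqrt(3) / 20
R = 196/5*sqrt(3) m

196/5*sqrt(3) m


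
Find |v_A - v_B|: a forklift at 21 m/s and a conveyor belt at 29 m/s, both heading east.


Given: v_A = 21 m/s east, v_B = 29 m/s east
Both move in the same direction; relative speed = |v_A - v_B|
|21 - 29| = |-8|
= 8 m/s

8 m/s


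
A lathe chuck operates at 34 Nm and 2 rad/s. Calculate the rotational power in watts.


Given: tau = 34 Nm, omega = 2 rad/s
Using P = tau * omega
P = 34 * 2
P = 68 W

68 W


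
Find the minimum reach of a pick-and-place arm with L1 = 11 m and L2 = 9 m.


Given: L1 = 11 m, L2 = 9 m
For a 2-link planar arm, min reach = |L1 - L2| (second link folded back)
Min reach = |11 - 9|
Min reach = 2 m

2 m


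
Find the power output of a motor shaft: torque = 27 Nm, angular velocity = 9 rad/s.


Given: tau = 27 Nm, omega = 9 rad/s
Using P = tau * omega
P = 27 * 9
P = 243 W

243 W


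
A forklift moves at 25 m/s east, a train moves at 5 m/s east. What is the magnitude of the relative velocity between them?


Given: v_A = 25 m/s east, v_B = 5 m/s east
Both move in the same direction; relative speed = |v_A - v_B|
|25 - 5| = |20|
= 20 m/s

20 m/s


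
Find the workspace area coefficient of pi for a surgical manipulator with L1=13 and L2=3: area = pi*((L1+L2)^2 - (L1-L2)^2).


Given: L1 = 13, L2 = 3
(L1+L2)^2 = (16)^2 = 256
(L1-L2)^2 = (10)^2 = 100
Difference = 256 - 100 = 156
This equals 4*L1*L2 = 4*13*3 = 156
Workspace area = 156*pi

156


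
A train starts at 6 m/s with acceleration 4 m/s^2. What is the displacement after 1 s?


Given: v0 = 6 m/s, a = 4 m/s^2, t = 1 s
Using s = v0*t + (1/2)*a*t^2
s = 6*1 + (1/2)*4*1^2
s = 6 + (1/2)*4
s = 6 + 2
s = 8

8 m


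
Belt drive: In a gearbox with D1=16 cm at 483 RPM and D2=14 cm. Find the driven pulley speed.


Given: D1 = 16 cm, w1 = 483 RPM, D2 = 14 cm
Using D1*w1 = D2*w2
w2 = D1*w1 / D2
w2 = 16*483 / 14
w2 = 7728 / 14
w2 = 552 RPM

552 RPM


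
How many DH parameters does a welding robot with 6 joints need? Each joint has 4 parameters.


Given: 6 joints, 4 DH parameters per joint (d, theta, a, alpha)
Total DH parameters = number_of_joints * 4
Total = 6 * 4
Total = 24

24


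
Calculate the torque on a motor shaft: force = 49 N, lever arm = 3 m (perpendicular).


Given: F = 49 N, r = 3 m, angle = 90 deg (perpendicular)
Using tau = F * r * sin(90)
sin(90) = 1
tau = 49 * 3 * 1
tau = 147 Nm

147 Nm


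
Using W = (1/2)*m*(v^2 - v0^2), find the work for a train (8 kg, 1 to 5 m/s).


Given: m = 8 kg, v0 = 1 m/s, v = 5 m/s
Using W = (1/2)*m*(v^2 - v0^2)
v^2 = 5^2 = 25
v0^2 = 1^2 = 1
v^2 - v0^2 = 25 - 1 = 24
W = (1/2)*8*24 = 96 J

96 J


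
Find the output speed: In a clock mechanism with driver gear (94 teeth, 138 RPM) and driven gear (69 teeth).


Given: N1 = 94 teeth, w1 = 138 RPM, N2 = 69 teeth
Using N1*w1 = N2*w2
w2 = N1*w1 / N2
w2 = 94*138 / 69
w2 = 12972 / 69
w2 = 188 RPM

188 RPM


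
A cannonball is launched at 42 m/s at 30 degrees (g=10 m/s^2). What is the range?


Given: v0 = 42 m/s, theta = 30 deg, g = 10 m/s^2
sin(2*30) = sin(60) = sqrt(3)/2
Using R = v0^2 * sin(2*theta) / g
R = 42^2 * (sqrt(3)/2) / 10
R = 1764 * sqrt(3) / 20
R = 441/5*sqrt(3) m

441/5*sqrt(3) m


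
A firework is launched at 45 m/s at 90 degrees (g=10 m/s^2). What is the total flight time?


Given: v0 = 45 m/s, theta = 90 deg, g = 10 m/s^2
sin(90) = 1
Using T = 2*v0*sin(theta) / g
T = 2*45*1 / 10
T = 90 / 10
T = 9 s

9 s


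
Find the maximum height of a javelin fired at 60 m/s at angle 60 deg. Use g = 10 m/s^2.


Given: v0 = 60 m/s, theta = 60 deg, g = 10 m/s^2
sin^2(60) = 3/4
Using H = v0^2 * sin^2(theta) / (2*g)
H = 60^2 * 3/4 / (2*10)
H = 3600 * 3/4 / 20
H = 2700 / 20
H = 135 m

135 m


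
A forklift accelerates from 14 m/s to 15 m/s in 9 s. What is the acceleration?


Given: initial velocity v0 = 14 m/s, final velocity v = 15 m/s, time t = 9 s
Using a = (v - v0) / t
a = (15 - 14) / 9
a = 1 / 9
a = 1/9 m/s^2

1/9 m/s^2


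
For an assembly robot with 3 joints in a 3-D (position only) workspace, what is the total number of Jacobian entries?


Given: task space dimension = 3, joints = 3
Jacobian is a 3 x 3 matrix
Total entries = rows * columns
Total = 3 * 3
Total = 9

9


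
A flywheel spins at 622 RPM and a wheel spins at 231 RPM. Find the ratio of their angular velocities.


Given: RPM_A = 622, RPM_B = 231
omega = 2*pi*RPM/60, so omega_A/omega_B = RPM_A / RPM_B
omega_A/omega_B = 622 / 231
omega_A/omega_B = 622/231

622/231


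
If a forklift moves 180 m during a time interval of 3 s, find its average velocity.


Given: distance d = 180 m, time t = 3 s
Using v = d / t
v = 180 / 3
v = 60 m/s

60 m/s


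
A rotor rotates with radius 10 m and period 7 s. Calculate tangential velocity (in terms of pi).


Given: radius r = 10 m, period T = 7 s
Using v = 2*pi*r / T
v = 2*pi*10 / 7
v = 20*pi / 7
v = 20/7*pi m/s

20/7*pi m/s


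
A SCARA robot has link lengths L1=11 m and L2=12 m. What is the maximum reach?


Given: L1 = 11 m, L2 = 12 m
For a 2-link planar arm, max reach = L1 + L2 (fully extended)
Max reach = 11 + 12
Max reach = 23 m

23 m


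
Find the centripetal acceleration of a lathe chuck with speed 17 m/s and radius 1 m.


Given: v = 17 m/s, r = 1 m
Using a_c = v^2 / r
a_c = 17^2 / 1
a_c = 289 / 1
a_c = 289 m/s^2

289 m/s^2


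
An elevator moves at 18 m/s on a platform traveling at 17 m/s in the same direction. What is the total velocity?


Given: object velocity = 18 m/s, platform velocity = 17 m/s (same direction)
Using classical velocity addition: v_total = v_object + v_platform
v_total = 18 + 17
v_total = 35 m/s

35 m/s


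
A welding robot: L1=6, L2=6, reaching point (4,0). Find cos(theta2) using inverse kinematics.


Given: L1 = 6, L2 = 6, target (x, y) = (4, 0)
Using cos(theta2) = (x^2 + y^2 - L1^2 - L2^2) / (2*L1*L2)
x^2 + y^2 = 4^2 + 0 = 16
L1^2 + L2^2 = 36 + 36 = 72
Numerator = 16 - 72 = -56
Denominator = 2*6*6 = 72
cos(theta2) = -56/72 = -7/9

-7/9


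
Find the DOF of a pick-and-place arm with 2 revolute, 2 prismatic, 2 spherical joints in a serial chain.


Given: serial robot with 2 revolute, 2 prismatic, 2 spherical joints
DOF contribution per joint type: revolute=1, prismatic=1, spherical=3, fixed=0
DOF = 2*1 + 2*1 + 2*3
DOF = 10

10


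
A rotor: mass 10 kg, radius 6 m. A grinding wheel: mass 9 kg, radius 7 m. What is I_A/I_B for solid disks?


Given: M1=10 kg, R1=6 m, M2=9 kg, R2=7 m
For a disk: I = (1/2)*M*R^2, so I_A/I_B = (M1*R1^2)/(M2*R2^2)
M1*R1^2 = 10*36 = 360
M2*R2^2 = 9*49 = 441
I_A/I_B = 360/441 = 40/49

40/49


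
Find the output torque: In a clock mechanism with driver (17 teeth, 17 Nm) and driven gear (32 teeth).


Given: N1 = 17, N2 = 32, T1 = 17 Nm
Using T2/T1 = N2/N1
T2 = T1 * N2 / N1
T2 = 17 * 32 / 17
T2 = 544 / 17
T2 = 32 Nm

32 Nm


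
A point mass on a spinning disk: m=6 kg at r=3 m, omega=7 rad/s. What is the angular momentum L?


Given: m = 6 kg, r = 3 m, omega = 7 rad/s
For a point mass: I = m*r^2
I = 6*3^2 = 6*9 = 54
L = I*omega = 54*7
L = 378 kg*m^2/s

378 kg*m^2/s


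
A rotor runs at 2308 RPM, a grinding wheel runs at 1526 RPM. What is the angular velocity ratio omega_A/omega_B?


Given: RPM_A = 2308, RPM_B = 1526
omega = 2*pi*RPM/60, so omega_A/omega_B = RPM_A / RPM_B
omega_A/omega_B = 2308 / 1526
omega_A/omega_B = 1154/763

1154/763


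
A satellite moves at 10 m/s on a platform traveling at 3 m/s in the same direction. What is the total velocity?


Given: object velocity = 10 m/s, platform velocity = 3 m/s (same direction)
Using classical velocity addition: v_total = v_object + v_platform
v_total = 10 + 3
v_total = 13 m/s

13 m/s


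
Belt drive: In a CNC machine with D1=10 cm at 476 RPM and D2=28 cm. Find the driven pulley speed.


Given: D1 = 10 cm, w1 = 476 RPM, D2 = 28 cm
Using D1*w1 = D2*w2
w2 = D1*w1 / D2
w2 = 10*476 / 28
w2 = 4760 / 28
w2 = 170 RPM

170 RPM


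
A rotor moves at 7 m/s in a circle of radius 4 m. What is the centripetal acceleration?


Given: v = 7 m/s, r = 4 m
Using a_c = v^2 / r
a_c = 7^2 / 4
a_c = 49 / 4
a_c = 49/4 m/s^2

49/4 m/s^2


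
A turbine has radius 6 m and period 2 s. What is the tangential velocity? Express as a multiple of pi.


Given: radius r = 6 m, period T = 2 s
Using v = 2*pi*r / T
v = 2*pi*6 / 2
v = 12*pi / 2
v = 6*pi m/s

6*pi m/s


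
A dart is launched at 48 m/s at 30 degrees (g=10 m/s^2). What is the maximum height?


Given: v0 = 48 m/s, theta = 30 deg, g = 10 m/s^2
sin^2(30) = 1/4
Using H = v0^2 * sin^2(theta) / (2*g)
H = 48^2 * 1/4 / (2*10)
H = 2304 * 1/4 / 20
H = 576 / 20
H = 144/5 m

144/5 m


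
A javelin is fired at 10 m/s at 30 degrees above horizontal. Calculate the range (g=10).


Given: v0 = 10 m/s, theta = 30 deg, g = 10 m/s^2
sin(2*30) = sin(60) = sqrt(3)/2
Using R = v0^2 * sin(2*theta) / g
R = 10^2 * (sqrt(3)/2) / 10
R = 100 * sqrt(3) / 20
R = 5*sqrt(3) m

5*sqrt(3) m


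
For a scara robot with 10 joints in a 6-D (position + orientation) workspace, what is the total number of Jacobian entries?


Given: task space dimension = 6, joints = 10
Jacobian is a 6 x 10 matrix
Total entries = rows * columns
Total = 6 * 10
Total = 60

60


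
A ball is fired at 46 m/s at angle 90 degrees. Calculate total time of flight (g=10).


Given: v0 = 46 m/s, theta = 90 deg, g = 10 m/s^2
sin(90) = 1
Using T = 2*v0*sin(theta) / g
T = 2*46*1 / 10
T = 92 / 10
T = 46/5 s

46/5 s


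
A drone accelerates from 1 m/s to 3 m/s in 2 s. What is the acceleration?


Given: initial velocity v0 = 1 m/s, final velocity v = 3 m/s, time t = 2 s
Using a = (v - v0) / t
a = (3 - 1) / 2
a = 2 / 2
a = 1 m/s^2

1 m/s^2


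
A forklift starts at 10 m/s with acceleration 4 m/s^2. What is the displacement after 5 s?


Given: v0 = 10 m/s, a = 4 m/s^2, t = 5 s
Using s = v0*t + (1/2)*a*t^2
s = 10*5 + (1/2)*4*5^2
s = 50 + (1/2)*100
s = 50 + 50
s = 100

100 m


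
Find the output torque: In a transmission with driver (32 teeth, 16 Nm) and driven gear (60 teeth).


Given: N1 = 32, N2 = 60, T1 = 16 Nm
Using T2/T1 = N2/N1
T2 = T1 * N2 / N1
T2 = 16 * 60 / 32
T2 = 960 / 32
T2 = 30 Nm

30 Nm


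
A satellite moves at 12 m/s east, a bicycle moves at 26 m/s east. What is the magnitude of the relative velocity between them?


Given: v_A = 12 m/s east, v_B = 26 m/s east
Both move in the same direction; relative speed = |v_A - v_B|
|12 - 26| = |-14|
= 14 m/s

14 m/s


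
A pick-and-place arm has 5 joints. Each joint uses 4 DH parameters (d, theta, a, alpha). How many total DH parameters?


Given: 5 joints, 4 DH parameters per joint (d, theta, a, alpha)
Total DH parameters = number_of_joints * 4
Total = 5 * 4
Total = 20

20


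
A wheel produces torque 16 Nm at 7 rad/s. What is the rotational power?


Given: tau = 16 Nm, omega = 7 rad/s
Using P = tau * omega
P = 16 * 7
P = 112 W

112 W


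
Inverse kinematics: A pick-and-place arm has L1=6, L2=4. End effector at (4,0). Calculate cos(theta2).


Given: L1 = 6, L2 = 4, target (x, y) = (4, 0)
Using cos(theta2) = (x^2 + y^2 - L1^2 - L2^2) / (2*L1*L2)
x^2 + y^2 = 4^2 + 0 = 16
L1^2 + L2^2 = 36 + 16 = 52
Numerator = 16 - 52 = -36
Denominator = 2*6*4 = 48
cos(theta2) = -36/48 = -3/4

-3/4


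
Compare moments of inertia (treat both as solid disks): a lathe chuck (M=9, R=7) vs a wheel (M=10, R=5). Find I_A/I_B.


Given: M1=9 kg, R1=7 m, M2=10 kg, R2=5 m
For a disk: I = (1/2)*M*R^2, so I_A/I_B = (M1*R1^2)/(M2*R2^2)
M1*R1^2 = 9*49 = 441
M2*R2^2 = 10*25 = 250
I_A/I_B = 441/250 = 441/250

441/250


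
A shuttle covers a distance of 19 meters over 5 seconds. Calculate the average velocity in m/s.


Given: distance d = 19 m, time t = 5 s
Using v = d / t
v = 19 / 5
v = 19/5 m/s

19/5 m/s


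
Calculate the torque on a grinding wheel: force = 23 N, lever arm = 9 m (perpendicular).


Given: F = 23 N, r = 9 m, angle = 90 deg (perpendicular)
Using tau = F * r * sin(90)
sin(90) = 1
tau = 23 * 9 * 1
tau = 207 Nm

207 Nm


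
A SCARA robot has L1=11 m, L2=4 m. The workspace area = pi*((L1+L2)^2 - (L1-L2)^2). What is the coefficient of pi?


Given: L1 = 11, L2 = 4
(L1+L2)^2 = (15)^2 = 225
(L1-L2)^2 = (7)^2 = 49
Difference = 225 - 49 = 176
This equals 4*L1*L2 = 4*11*4 = 176
Workspace area = 176*pi

176


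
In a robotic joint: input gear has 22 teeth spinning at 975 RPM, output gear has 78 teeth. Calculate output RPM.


Given: N1 = 22 teeth, w1 = 975 RPM, N2 = 78 teeth
Using N1*w1 = N2*w2
w2 = N1*w1 / N2
w2 = 22*975 / 78
w2 = 21450 / 78
w2 = 275 RPM

275 RPM


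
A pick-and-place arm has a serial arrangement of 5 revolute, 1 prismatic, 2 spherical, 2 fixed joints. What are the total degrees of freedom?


Given: serial robot with 5 revolute, 1 prismatic, 2 spherical, 2 fixed joints
DOF contribution per joint type: revolute=1, prismatic=1, spherical=3, fixed=0
DOF = 5*1 + 1*1 + 2*3 + 2*0
DOF = 12

12


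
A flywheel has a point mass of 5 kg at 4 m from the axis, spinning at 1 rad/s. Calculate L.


Given: m = 5 kg, r = 4 m, omega = 1 rad/s
For a point mass: I = m*r^2
I = 5*4^2 = 5*16 = 80
L = I*omega = 80*1
L = 80 kg*m^2/s

80 kg*m^2/s


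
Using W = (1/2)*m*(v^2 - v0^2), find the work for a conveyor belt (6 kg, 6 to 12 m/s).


Given: m = 6 kg, v0 = 6 m/s, v = 12 m/s
Using W = (1/2)*m*(v^2 - v0^2)
v^2 = 12^2 = 144
v0^2 = 6^2 = 36
v^2 - v0^2 = 144 - 36 = 108
W = (1/2)*6*108 = 324 J

324 J


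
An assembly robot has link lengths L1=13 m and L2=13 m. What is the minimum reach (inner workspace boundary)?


Given: L1 = 13 m, L2 = 13 m
For a 2-link planar arm, min reach = |L1 - L2| (second link folded back)
Min reach = |13 - 13|
Min reach = 0 m

0 m


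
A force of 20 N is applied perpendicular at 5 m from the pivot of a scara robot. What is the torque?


Given: F = 20 N, r = 5 m, angle = 90 deg (perpendicular)
Using tau = F * r * sin(90)
sin(90) = 1
tau = 20 * 5 * 1
tau = 100 Nm

100 Nm


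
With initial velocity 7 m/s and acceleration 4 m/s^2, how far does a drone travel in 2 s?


Given: v0 = 7 m/s, a = 4 m/s^2, t = 2 s
Using s = v0*t + (1/2)*a*t^2
s = 7*2 + (1/2)*4*2^2
s = 14 + (1/2)*16
s = 14 + 8
s = 22

22 m


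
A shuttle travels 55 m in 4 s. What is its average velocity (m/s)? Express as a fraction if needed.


Given: distance d = 55 m, time t = 4 s
Using v = d / t
v = 55 / 4
v = 55/4 m/s

55/4 m/s


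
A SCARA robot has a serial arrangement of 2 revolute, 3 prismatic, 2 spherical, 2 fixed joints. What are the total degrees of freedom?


Given: serial robot with 2 revolute, 3 prismatic, 2 spherical, 2 fixed joints
DOF contribution per joint type: revolute=1, prismatic=1, spherical=3, fixed=0
DOF = 2*1 + 3*1 + 2*3 + 2*0
DOF = 11

11


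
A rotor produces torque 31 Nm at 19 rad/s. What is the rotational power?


Given: tau = 31 Nm, omega = 19 rad/s
Using P = tau * omega
P = 31 * 19
P = 589 W

589 W


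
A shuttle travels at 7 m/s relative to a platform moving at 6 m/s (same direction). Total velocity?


Given: object velocity = 7 m/s, platform velocity = 6 m/s (same direction)
Using classical velocity addition: v_total = v_object + v_platform
v_total = 7 + 6
v_total = 13 m/s

13 m/s


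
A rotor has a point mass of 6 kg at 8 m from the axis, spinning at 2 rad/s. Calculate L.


Given: m = 6 kg, r = 8 m, omega = 2 rad/s
For a point mass: I = m*r^2
I = 6*8^2 = 6*64 = 384
L = I*omega = 384*2
L = 768 kg*m^2/s

768 kg*m^2/s


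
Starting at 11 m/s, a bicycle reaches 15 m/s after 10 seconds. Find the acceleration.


Given: initial velocity v0 = 11 m/s, final velocity v = 15 m/s, time t = 10 s
Using a = (v - v0) / t
a = (15 - 11) / 10
a = 4 / 10
a = 2/5 m/s^2

2/5 m/s^2


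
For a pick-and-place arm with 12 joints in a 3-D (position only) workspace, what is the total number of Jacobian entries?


Given: task space dimension = 3, joints = 12
Jacobian is a 3 x 12 matrix
Total entries = rows * columns
Total = 3 * 12
Total = 36

36


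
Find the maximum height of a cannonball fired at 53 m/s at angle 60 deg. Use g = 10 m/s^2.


Given: v0 = 53 m/s, theta = 60 deg, g = 10 m/s^2
sin^2(60) = 3/4
Using H = v0^2 * sin^2(theta) / (2*g)
H = 53^2 * 3/4 / (2*10)
H = 2809 * 3/4 / 20
H = 8427/4 / 20
H = 8427/80 m

8427/80 m


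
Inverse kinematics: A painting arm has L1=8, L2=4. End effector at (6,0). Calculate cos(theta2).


Given: L1 = 8, L2 = 4, target (x, y) = (6, 0)
Using cos(theta2) = (x^2 + y^2 - L1^2 - L2^2) / (2*L1*L2)
x^2 + y^2 = 6^2 + 0 = 36
L1^2 + L2^2 = 64 + 16 = 80
Numerator = 36 - 80 = -44
Denominator = 2*8*4 = 64
cos(theta2) = -44/64 = -11/16

-11/16


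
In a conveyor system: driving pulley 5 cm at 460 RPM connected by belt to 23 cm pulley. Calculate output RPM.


Given: D1 = 5 cm, w1 = 460 RPM, D2 = 23 cm
Using D1*w1 = D2*w2
w2 = D1*w1 / D2
w2 = 5*460 / 23
w2 = 2300 / 23
w2 = 100 RPM

100 RPM


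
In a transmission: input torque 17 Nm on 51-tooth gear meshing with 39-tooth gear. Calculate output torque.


Given: N1 = 51, N2 = 39, T1 = 17 Nm
Using T2/T1 = N2/N1
T2 = T1 * N2 / N1
T2 = 17 * 39 / 51
T2 = 663 / 51
T2 = 13 Nm

13 Nm


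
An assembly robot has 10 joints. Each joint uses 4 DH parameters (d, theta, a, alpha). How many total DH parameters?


Given: 10 joints, 4 DH parameters per joint (d, theta, a, alpha)
Total DH parameters = number_of_joints * 4
Total = 10 * 4
Total = 40

40


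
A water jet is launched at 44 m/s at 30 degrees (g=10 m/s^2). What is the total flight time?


Given: v0 = 44 m/s, theta = 30 deg, g = 10 m/s^2
sin(30) = 1/2
Using T = 2*v0*sin(theta) / g
T = 2*44*1/2 / 10
T = 44 / 10
T = 22/5 s

22/5 s


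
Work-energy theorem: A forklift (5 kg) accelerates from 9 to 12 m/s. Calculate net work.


Given: m = 5 kg, v0 = 9 m/s, v = 12 m/s
Using W = (1/2)*m*(v^2 - v0^2)
v^2 = 12^2 = 144
v0^2 = 9^2 = 81
v^2 - v0^2 = 144 - 81 = 63
W = (1/2)*5*63 = 315/2 J

315/2 J


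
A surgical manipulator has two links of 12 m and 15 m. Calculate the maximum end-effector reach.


Given: L1 = 12 m, L2 = 15 m
For a 2-link planar arm, max reach = L1 + L2 (fully extended)
Max reach = 12 + 15
Max reach = 27 m

27 m


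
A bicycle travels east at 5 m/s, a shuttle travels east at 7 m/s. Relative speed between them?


Given: v_A = 5 m/s east, v_B = 7 m/s east
Both move in the same direction; relative speed = |v_A - v_B|
|5 - 7| = |-2|
= 2 m/s

2 m/s


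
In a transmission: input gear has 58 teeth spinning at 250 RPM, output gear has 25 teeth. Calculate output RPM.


Given: N1 = 58 teeth, w1 = 250 RPM, N2 = 25 teeth
Using N1*w1 = N2*w2
w2 = N1*w1 / N2
w2 = 58*250 / 25
w2 = 14500 / 25
w2 = 580 RPM

580 RPM


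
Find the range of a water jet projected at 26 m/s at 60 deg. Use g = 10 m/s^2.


Given: v0 = 26 m/s, theta = 60 deg, g = 10 m/s^2
sin(2*60) = sin(120) = sqrt(3)/2
Using R = v0^2 * sin(2*theta) / g
R = 26^2 * (sqrt(3)/2) / 10
R = 676 * sqrt(3) / 20
R = 169/5*sqrt(3) m

169/5*sqrt(3) m


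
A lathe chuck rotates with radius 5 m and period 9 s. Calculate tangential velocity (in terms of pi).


Given: radius r = 5 m, period T = 9 s
Using v = 2*pi*r / T
v = 2*pi*5 / 9
v = 10*pi / 9
v = 10/9*pi m/s

10/9*pi m/s


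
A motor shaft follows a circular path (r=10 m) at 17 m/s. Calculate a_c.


Given: v = 17 m/s, r = 10 m
Using a_c = v^2 / r
a_c = 17^2 / 10
a_c = 289 / 10
a_c = 289/10 m/s^2

289/10 m/s^2


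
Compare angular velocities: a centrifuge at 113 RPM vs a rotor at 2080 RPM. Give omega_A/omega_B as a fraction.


Given: RPM_A = 113, RPM_B = 2080
omega = 2*pi*RPM/60, so omega_A/omega_B = RPM_A / RPM_B
omega_A/omega_B = 113 / 2080
omega_A/omega_B = 113/2080

113/2080


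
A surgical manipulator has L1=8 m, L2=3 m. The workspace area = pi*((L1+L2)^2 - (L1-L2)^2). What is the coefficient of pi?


Given: L1 = 8, L2 = 3
(L1+L2)^2 = (11)^2 = 121
(L1-L2)^2 = (5)^2 = 25
Difference = 121 - 25 = 96
This equals 4*L1*L2 = 4*8*3 = 96
Workspace area = 96*pi

96


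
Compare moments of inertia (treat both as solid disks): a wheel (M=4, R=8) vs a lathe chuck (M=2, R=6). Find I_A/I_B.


Given: M1=4 kg, R1=8 m, M2=2 kg, R2=6 m
For a disk: I = (1/2)*M*R^2, so I_A/I_B = (M1*R1^2)/(M2*R2^2)
M1*R1^2 = 4*64 = 256
M2*R2^2 = 2*36 = 72
I_A/I_B = 256/72 = 32/9

32/9


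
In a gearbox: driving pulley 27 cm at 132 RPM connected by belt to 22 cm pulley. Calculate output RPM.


Given: D1 = 27 cm, w1 = 132 RPM, D2 = 22 cm
Using D1*w1 = D2*w2
w2 = D1*w1 / D2
w2 = 27*132 / 22
w2 = 3564 / 22
w2 = 162 RPM

162 RPM


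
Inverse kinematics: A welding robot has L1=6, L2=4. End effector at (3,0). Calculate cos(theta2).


Given: L1 = 6, L2 = 4, target (x, y) = (3, 0)
Using cos(theta2) = (x^2 + y^2 - L1^2 - L2^2) / (2*L1*L2)
x^2 + y^2 = 3^2 + 0 = 9
L1^2 + L2^2 = 36 + 16 = 52
Numerator = 9 - 52 = -43
Denominator = 2*6*4 = 48
cos(theta2) = -43/48 = -43/48

-43/48


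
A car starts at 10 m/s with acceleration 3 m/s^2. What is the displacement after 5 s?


Given: v0 = 10 m/s, a = 3 m/s^2, t = 5 s
Using s = v0*t + (1/2)*a*t^2
s = 10*5 + (1/2)*3*5^2
s = 50 + (1/2)*75
s = 50 + 75/2
s = 175/2

175/2 m


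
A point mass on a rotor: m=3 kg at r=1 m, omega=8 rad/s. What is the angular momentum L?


Given: m = 3 kg, r = 1 m, omega = 8 rad/s
For a point mass: I = m*r^2
I = 3*1^2 = 3*1 = 3
L = I*omega = 3*8
L = 24 kg*m^2/s

24 kg*m^2/s


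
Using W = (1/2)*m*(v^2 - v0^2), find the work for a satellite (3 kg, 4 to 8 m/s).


Given: m = 3 kg, v0 = 4 m/s, v = 8 m/s
Using W = (1/2)*m*(v^2 - v0^2)
v^2 = 8^2 = 64
v0^2 = 4^2 = 16
v^2 - v0^2 = 64 - 16 = 48
W = (1/2)*3*48 = 72 J

72 J


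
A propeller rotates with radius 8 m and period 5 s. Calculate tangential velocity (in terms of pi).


Given: radius r = 8 m, period T = 5 s
Using v = 2*pi*r / T
v = 2*pi*8 / 5
v = 16*pi / 5
v = 16/5*pi m/s

16/5*pi m/s


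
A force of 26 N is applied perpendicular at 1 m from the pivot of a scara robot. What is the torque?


Given: F = 26 N, r = 1 m, angle = 90 deg (perpendicular)
Using tau = F * r * sin(90)
sin(90) = 1
tau = 26 * 1 * 1
tau = 26 Nm

26 Nm


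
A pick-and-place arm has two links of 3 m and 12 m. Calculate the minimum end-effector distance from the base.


Given: L1 = 3 m, L2 = 12 m
For a 2-link planar arm, min reach = |L1 - L2| (second link folded back)
Min reach = |3 - 12|
Min reach = 9 m

9 m


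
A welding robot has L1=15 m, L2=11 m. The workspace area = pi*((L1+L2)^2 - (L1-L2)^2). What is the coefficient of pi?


Given: L1 = 15, L2 = 11
(L1+L2)^2 = (26)^2 = 676
(L1-L2)^2 = (4)^2 = 16
Difference = 676 - 16 = 660
This equals 4*L1*L2 = 4*15*11 = 660
Workspace area = 660*pi

660


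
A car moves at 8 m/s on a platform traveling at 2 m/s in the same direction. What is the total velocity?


Given: object velocity = 8 m/s, platform velocity = 2 m/s (same direction)
Using classical velocity addition: v_total = v_object + v_platform
v_total = 8 + 2
v_total = 10 m/s

10 m/s


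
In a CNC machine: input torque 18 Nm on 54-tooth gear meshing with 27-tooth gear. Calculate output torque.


Given: N1 = 54, N2 = 27, T1 = 18 Nm
Using T2/T1 = N2/N1
T2 = T1 * N2 / N1
T2 = 18 * 27 / 54
T2 = 486 / 54
T2 = 9 Nm

9 Nm


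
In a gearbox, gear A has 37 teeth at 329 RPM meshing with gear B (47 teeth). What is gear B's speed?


Given: N1 = 37 teeth, w1 = 329 RPM, N2 = 47 teeth
Using N1*w1 = N2*w2
w2 = N1*w1 / N2
w2 = 37*329 / 47
w2 = 12173 / 47
w2 = 259 RPM

259 RPM


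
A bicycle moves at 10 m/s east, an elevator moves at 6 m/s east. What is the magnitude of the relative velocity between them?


Given: v_A = 10 m/s east, v_B = 6 m/s east
Both move in the same direction; relative speed = |v_A - v_B|
|10 - 6| = |4|
= 4 m/s

4 m/s


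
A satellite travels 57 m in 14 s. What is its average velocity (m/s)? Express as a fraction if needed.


Given: distance d = 57 m, time t = 14 s
Using v = d / t
v = 57 / 14
v = 57/14 m/s

57/14 m/s


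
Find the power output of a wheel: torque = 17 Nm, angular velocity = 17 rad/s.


Given: tau = 17 Nm, omega = 17 rad/s
Using P = tau * omega
P = 17 * 17
P = 289 W

289 W


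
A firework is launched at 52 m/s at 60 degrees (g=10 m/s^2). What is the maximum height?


Given: v0 = 52 m/s, theta = 60 deg, g = 10 m/s^2
sin^2(60) = 3/4
Using H = v0^2 * sin^2(theta) / (2*g)
H = 52^2 * 3/4 / (2*10)
H = 2704 * 3/4 / 20
H = 2028 / 20
H = 507/5 m

507/5 m


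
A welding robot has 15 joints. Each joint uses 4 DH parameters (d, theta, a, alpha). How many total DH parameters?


Given: 15 joints, 4 DH parameters per joint (d, theta, a, alpha)
Total DH parameters = number_of_joints * 4
Total = 15 * 4
Total = 60

60


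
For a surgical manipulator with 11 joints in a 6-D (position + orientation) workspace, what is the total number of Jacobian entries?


Given: task space dimension = 6, joints = 11
Jacobian is a 6 x 11 matrix
Total entries = rows * columns
Total = 6 * 11
Total = 66

66


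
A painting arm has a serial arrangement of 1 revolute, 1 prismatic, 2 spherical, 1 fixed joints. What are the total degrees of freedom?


Given: serial robot with 1 revolute, 1 prismatic, 2 spherical, 1 fixed joints
DOF contribution per joint type: revolute=1, prismatic=1, spherical=3, fixed=0
DOF = 1*1 + 1*1 + 2*3 + 1*0
DOF = 8

8


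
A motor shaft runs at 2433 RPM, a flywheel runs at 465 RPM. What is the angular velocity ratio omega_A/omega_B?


Given: RPM_A = 2433, RPM_B = 465
omega = 2*pi*RPM/60, so omega_A/omega_B = RPM_A / RPM_B
omega_A/omega_B = 2433 / 465
omega_A/omega_B = 811/155

811/155


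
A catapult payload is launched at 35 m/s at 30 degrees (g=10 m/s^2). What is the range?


Given: v0 = 35 m/s, theta = 30 deg, g = 10 m/s^2
sin(2*30) = sin(60) = sqrt(3)/2
Using R = v0^2 * sin(2*theta) / g
R = 35^2 * (sqrt(3)/2) / 10
R = 1225 * sqrt(3) / 20
R = 245/4*sqrt(3) m

245/4*sqrt(3) m


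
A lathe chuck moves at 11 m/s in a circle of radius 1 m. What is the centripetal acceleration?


Given: v = 11 m/s, r = 1 m
Using a_c = v^2 / r
a_c = 11^2 / 1
a_c = 121 / 1
a_c = 121 m/s^2

121 m/s^2


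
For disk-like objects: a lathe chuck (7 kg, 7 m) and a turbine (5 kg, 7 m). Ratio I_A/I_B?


Given: M1=7 kg, R1=7 m, M2=5 kg, R2=7 m
For a disk: I = (1/2)*M*R^2, so I_A/I_B = (M1*R1^2)/(M2*R2^2)
M1*R1^2 = 7*49 = 343
M2*R2^2 = 5*49 = 245
I_A/I_B = 343/245 = 7/5

7/5


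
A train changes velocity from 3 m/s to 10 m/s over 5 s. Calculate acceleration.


Given: initial velocity v0 = 3 m/s, final velocity v = 10 m/s, time t = 5 s
Using a = (v - v0) / t
a = (10 - 3) / 5
a = 7 / 5
a = 7/5 m/s^2

7/5 m/s^2


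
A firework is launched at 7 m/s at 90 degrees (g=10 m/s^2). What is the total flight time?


Given: v0 = 7 m/s, theta = 90 deg, g = 10 m/s^2
sin(90) = 1
Using T = 2*v0*sin(theta) / g
T = 2*7*1 / 10
T = 14 / 10
T = 7/5 s

7/5 s


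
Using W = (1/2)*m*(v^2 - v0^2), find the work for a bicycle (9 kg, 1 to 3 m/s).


Given: m = 9 kg, v0 = 1 m/s, v = 3 m/s
Using W = (1/2)*m*(v^2 - v0^2)
v^2 = 3^2 = 9
v0^2 = 1^2 = 1
v^2 - v0^2 = 9 - 1 = 8
W = (1/2)*9*8 = 36 J

36 J


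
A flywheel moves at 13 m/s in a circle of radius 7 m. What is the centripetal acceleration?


Given: v = 13 m/s, r = 7 m
Using a_c = v^2 / r
a_c = 13^2 / 7
a_c = 169 / 7
a_c = 169/7 m/s^2

169/7 m/s^2


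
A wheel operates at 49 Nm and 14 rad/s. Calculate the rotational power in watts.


Given: tau = 49 Nm, omega = 14 rad/s
Using P = tau * omega
P = 49 * 14
P = 686 W

686 W


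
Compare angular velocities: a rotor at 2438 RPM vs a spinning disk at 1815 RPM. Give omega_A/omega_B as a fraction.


Given: RPM_A = 2438, RPM_B = 1815
omega = 2*pi*RPM/60, so omega_A/omega_B = RPM_A / RPM_B
omega_A/omega_B = 2438 / 1815
omega_A/omega_B = 2438/1815

2438/1815


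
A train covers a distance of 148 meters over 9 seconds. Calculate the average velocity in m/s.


Given: distance d = 148 m, time t = 9 s
Using v = d / t
v = 148 / 9
v = 148/9 m/s

148/9 m/s


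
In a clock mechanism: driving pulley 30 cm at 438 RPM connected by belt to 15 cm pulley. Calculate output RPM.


Given: D1 = 30 cm, w1 = 438 RPM, D2 = 15 cm
Using D1*w1 = D2*w2
w2 = D1*w1 / D2
w2 = 30*438 / 15
w2 = 13140 / 15
w2 = 876 RPM

876 RPM


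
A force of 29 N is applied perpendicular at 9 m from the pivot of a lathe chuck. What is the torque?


Given: F = 29 N, r = 9 m, angle = 90 deg (perpendicular)
Using tau = F * r * sin(90)
sin(90) = 1
tau = 29 * 9 * 1
tau = 261 Nm

261 Nm


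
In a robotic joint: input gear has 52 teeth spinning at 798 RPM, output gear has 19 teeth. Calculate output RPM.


Given: N1 = 52 teeth, w1 = 798 RPM, N2 = 19 teeth
Using N1*w1 = N2*w2
w2 = N1*w1 / N2
w2 = 52*798 / 19
w2 = 41496 / 19
w2 = 2184 RPM

2184 RPM


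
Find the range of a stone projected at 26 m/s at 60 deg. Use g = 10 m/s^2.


Given: v0 = 26 m/s, theta = 60 deg, g = 10 m/s^2
sin(2*60) = sin(120) = sqrt(3)/2
Using R = v0^2 * sin(2*theta) / g
R = 26^2 * (sqrt(3)/2) / 10
R = 676 * sqrt(3) / 20
R = 169/5*sqrt(3) m

169/5*sqrt(3) m


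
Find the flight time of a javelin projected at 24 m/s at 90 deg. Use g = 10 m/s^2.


Given: v0 = 24 m/s, theta = 90 deg, g = 10 m/s^2
sin(90) = 1
Using T = 2*v0*sin(theta) / g
T = 2*24*1 / 10
T = 48 / 10
T = 24/5 s

24/5 s


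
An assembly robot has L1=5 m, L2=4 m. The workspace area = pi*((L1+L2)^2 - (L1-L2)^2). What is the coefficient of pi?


Given: L1 = 5, L2 = 4
(L1+L2)^2 = (9)^2 = 81
(L1-L2)^2 = (1)^2 = 1
Difference = 81 - 1 = 80
This equals 4*L1*L2 = 4*5*4 = 80
Workspace area = 80*pi

80


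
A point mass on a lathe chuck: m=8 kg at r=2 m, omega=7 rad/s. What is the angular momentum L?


Given: m = 8 kg, r = 2 m, omega = 7 rad/s
For a point mass: I = m*r^2
I = 8*2^2 = 8*4 = 32
L = I*omega = 32*7
L = 224 kg*m^2/s

224 kg*m^2/s


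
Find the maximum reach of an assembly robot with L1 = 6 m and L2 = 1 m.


Given: L1 = 6 m, L2 = 1 m
For a 2-link planar arm, max reach = L1 + L2 (fully extended)
Max reach = 6 + 1
Max reach = 7 m

7 m


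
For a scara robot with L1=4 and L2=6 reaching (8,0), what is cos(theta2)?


Given: L1 = 4, L2 = 6, target (x, y) = (8, 0)
Using cos(theta2) = (x^2 + y^2 - L1^2 - L2^2) / (2*L1*L2)
x^2 + y^2 = 8^2 + 0 = 64
L1^2 + L2^2 = 16 + 36 = 52
Numerator = 64 - 52 = 12
Denominator = 2*4*6 = 48
cos(theta2) = 12/48 = 1/4

1/4


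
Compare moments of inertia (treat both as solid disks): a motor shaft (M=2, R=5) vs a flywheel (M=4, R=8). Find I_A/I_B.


Given: M1=2 kg, R1=5 m, M2=4 kg, R2=8 m
For a disk: I = (1/2)*M*R^2, so I_A/I_B = (M1*R1^2)/(M2*R2^2)
M1*R1^2 = 2*25 = 50
M2*R2^2 = 4*64 = 256
I_A/I_B = 50/256 = 25/128

25/128


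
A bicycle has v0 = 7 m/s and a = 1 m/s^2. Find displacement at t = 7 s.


Given: v0 = 7 m/s, a = 1 m/s^2, t = 7 s
Using s = v0*t + (1/2)*a*t^2
s = 7*7 + (1/2)*1*7^2
s = 49 + (1/2)*49
s = 49 + 49/2
s = 147/2

147/2 m


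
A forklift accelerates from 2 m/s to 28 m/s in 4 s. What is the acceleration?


Given: initial velocity v0 = 2 m/s, final velocity v = 28 m/s, time t = 4 s
Using a = (v - v0) / t
a = (28 - 2) / 4
a = 26 / 4
a = 13/2 m/s^2

13/2 m/s^2


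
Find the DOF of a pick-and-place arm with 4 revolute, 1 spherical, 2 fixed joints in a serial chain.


Given: serial robot with 4 revolute, 1 spherical, 2 fixed joints
DOF contribution per joint type: revolute=1, prismatic=1, spherical=3, fixed=0
DOF = 4*1 + 1*3 + 2*0
DOF = 7

7


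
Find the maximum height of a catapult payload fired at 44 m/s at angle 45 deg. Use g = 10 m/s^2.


Given: v0 = 44 m/s, theta = 45 deg, g = 10 m/s^2
sin^2(45) = 1/2
Using H = v0^2 * sin^2(theta) / (2*g)
H = 44^2 * 1/2 / (2*10)
H = 1936 * 1/2 / 20
H = 968 / 20
H = 242/5 m

242/5 m


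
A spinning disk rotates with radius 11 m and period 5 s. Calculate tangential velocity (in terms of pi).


Given: radius r = 11 m, period T = 5 s
Using v = 2*pi*r / T
v = 2*pi*11 / 5
v = 22*pi / 5
v = 22/5*pi m/s

22/5*pi m/s


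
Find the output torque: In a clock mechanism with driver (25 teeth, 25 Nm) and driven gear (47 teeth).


Given: N1 = 25, N2 = 47, T1 = 25 Nm
Using T2/T1 = N2/N1
T2 = T1 * N2 / N1
T2 = 25 * 47 / 25
T2 = 1175 / 25
T2 = 47 Nm

47 Nm


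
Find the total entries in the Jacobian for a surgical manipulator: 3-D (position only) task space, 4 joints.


Given: task space dimension = 3, joints = 4
Jacobian is a 3 x 4 matrix
Total entries = rows * columns
Total = 3 * 4
Total = 12

12


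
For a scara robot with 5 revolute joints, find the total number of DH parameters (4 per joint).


Given: 5 joints, 4 DH parameters per joint (d, theta, a, alpha)
Total DH parameters = number_of_joints * 4
Total = 5 * 4
Total = 20

20


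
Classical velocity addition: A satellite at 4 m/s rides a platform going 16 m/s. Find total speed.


Given: object velocity = 4 m/s, platform velocity = 16 m/s (same direction)
Using classical velocity addition: v_total = v_object + v_platform
v_total = 4 + 16
v_total = 20 m/s

20 m/s


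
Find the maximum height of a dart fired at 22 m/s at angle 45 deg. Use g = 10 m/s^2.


Given: v0 = 22 m/s, theta = 45 deg, g = 10 m/s^2
sin^2(45) = 1/2
Using H = v0^2 * sin^2(theta) / (2*g)
H = 22^2 * 1/2 / (2*10)
H = 484 * 1/2 / 20
H = 242 / 20
H = 121/10 m

121/10 m


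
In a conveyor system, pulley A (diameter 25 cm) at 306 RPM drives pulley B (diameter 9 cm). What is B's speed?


Given: D1 = 25 cm, w1 = 306 RPM, D2 = 9 cm
Using D1*w1 = D2*w2
w2 = D1*w1 / D2
w2 = 25*306 / 9
w2 = 7650 / 9
w2 = 850 RPM

850 RPM


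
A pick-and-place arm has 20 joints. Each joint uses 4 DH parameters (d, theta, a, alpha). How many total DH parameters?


Given: 20 joints, 4 DH parameters per joint (d, theta, a, alpha)
Total DH parameters = number_of_joints * 4
Total = 20 * 4
Total = 80

80


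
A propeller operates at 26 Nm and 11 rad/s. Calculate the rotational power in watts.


Given: tau = 26 Nm, omega = 11 rad/s
Using P = tau * omega
P = 26 * 11
P = 286 W

286 W


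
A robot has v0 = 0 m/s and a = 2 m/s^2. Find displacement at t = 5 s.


Given: v0 = 0 m/s, a = 2 m/s^2, t = 5 s
Using s = v0*t + (1/2)*a*t^2
s = 0*5 + (1/2)*2*5^2
s = 0 + (1/2)*50
s = 0 + 25
s = 25

25 m


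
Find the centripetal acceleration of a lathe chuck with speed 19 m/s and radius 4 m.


Given: v = 19 m/s, r = 4 m
Using a_c = v^2 / r
a_c = 19^2 / 4
a_c = 361 / 4
a_c = 361/4 m/s^2

361/4 m/s^2


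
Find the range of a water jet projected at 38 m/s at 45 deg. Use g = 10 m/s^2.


Given: v0 = 38 m/s, theta = 45 deg, g = 10 m/s^2
sin(2*45) = sin(90) = 1
Using R = v0^2 * sin(2*theta) / g
R = 38^2 * 1 / 10
R = 1444 / 10
R = 722/5 m

722/5 m


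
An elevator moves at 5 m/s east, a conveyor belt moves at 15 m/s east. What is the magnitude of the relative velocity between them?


Given: v_A = 5 m/s east, v_B = 15 m/s east
Both move in the same direction; relative speed = |v_A - v_B|
|5 - 15| = |-10|
= 10 m/s

10 m/s


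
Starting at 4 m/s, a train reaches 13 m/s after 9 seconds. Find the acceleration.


Given: initial velocity v0 = 4 m/s, final velocity v = 13 m/s, time t = 9 s
Using a = (v - v0) / t
a = (13 - 4) / 9
a = 9 / 9
a = 1 m/s^2

1 m/s^2


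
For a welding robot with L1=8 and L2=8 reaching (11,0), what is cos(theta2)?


Given: L1 = 8, L2 = 8, target (x, y) = (11, 0)
Using cos(theta2) = (x^2 + y^2 - L1^2 - L2^2) / (2*L1*L2)
x^2 + y^2 = 11^2 + 0 = 121
L1^2 + L2^2 = 64 + 64 = 128
Numerator = 121 - 128 = -7
Denominator = 2*8*8 = 128
cos(theta2) = -7/128 = -7/128

-7/128


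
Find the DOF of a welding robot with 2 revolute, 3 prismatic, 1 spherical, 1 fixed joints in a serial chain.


Given: serial robot with 2 revolute, 3 prismatic, 1 spherical, 1 fixed joints
DOF contribution per joint type: revolute=1, prismatic=1, spherical=3, fixed=0
DOF = 2*1 + 3*1 + 1*3 + 1*0
DOF = 8

8


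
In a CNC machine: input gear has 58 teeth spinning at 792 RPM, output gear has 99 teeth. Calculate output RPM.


Given: N1 = 58 teeth, w1 = 792 RPM, N2 = 99 teeth
Using N1*w1 = N2*w2
w2 = N1*w1 / N2
w2 = 58*792 / 99
w2 = 45936 / 99
w2 = 464 RPM

464 RPM


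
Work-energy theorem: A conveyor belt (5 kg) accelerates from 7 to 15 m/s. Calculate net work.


Given: m = 5 kg, v0 = 7 m/s, v = 15 m/s
Using W = (1/2)*m*(v^2 - v0^2)
v^2 = 15^2 = 225
v0^2 = 7^2 = 49
v^2 - v0^2 = 225 - 49 = 176
W = (1/2)*5*176 = 440 J

440 J


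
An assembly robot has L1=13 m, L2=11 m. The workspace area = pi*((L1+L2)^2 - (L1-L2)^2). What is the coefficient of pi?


Given: L1 = 13, L2 = 11
(L1+L2)^2 = (24)^2 = 576
(L1-L2)^2 = (2)^2 = 4
Difference = 576 - 4 = 572
This equals 4*L1*L2 = 4*13*11 = 572
Workspace area = 572*pi

572


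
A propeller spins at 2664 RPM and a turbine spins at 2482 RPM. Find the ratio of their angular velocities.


Given: RPM_A = 2664, RPM_B = 2482
omega = 2*pi*RPM/60, so omega_A/omega_B = RPM_A / RPM_B
omega_A/omega_B = 2664 / 2482
omega_A/omega_B = 1332/1241

1332/1241


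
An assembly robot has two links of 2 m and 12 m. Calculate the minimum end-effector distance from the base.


Given: L1 = 2 m, L2 = 12 m
For a 2-link planar arm, min reach = |L1 - L2| (second link folded back)
Min reach = |2 - 12|
Min reach = 10 m

10 m


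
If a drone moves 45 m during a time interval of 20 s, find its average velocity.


Given: distance d = 45 m, time t = 20 s
Using v = d / t
v = 45 / 20
v = 9/4 m/s

9/4 m/s


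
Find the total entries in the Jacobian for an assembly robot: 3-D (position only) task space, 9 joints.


Given: task space dimension = 3, joints = 9
Jacobian is a 3 x 9 matrix
Total entries = rows * columns
Total = 3 * 9
Total = 27

27


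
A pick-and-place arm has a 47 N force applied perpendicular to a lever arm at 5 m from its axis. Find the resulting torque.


Given: F = 47 N, r = 5 m, angle = 90 deg (perpendicular)
Using tau = F * r * sin(90)
sin(90) = 1
tau = 47 * 5 * 1
tau = 235 Nm

235 Nm


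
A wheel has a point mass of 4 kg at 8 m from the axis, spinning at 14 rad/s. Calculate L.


Given: m = 4 kg, r = 8 m, omega = 14 rad/s
For a point mass: I = m*r^2
I = 4*8^2 = 4*64 = 256
L = I*omega = 256*14
L = 3584 kg*m^2/s

3584 kg*m^2/s


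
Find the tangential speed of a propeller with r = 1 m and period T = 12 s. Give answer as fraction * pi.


Given: radius r = 1 m, period T = 12 s
Using v = 2*pi*r / T
v = 2*pi*1 / 12
v = 2*pi / 12
v = 1/6*pi m/s

1/6*pi m/s


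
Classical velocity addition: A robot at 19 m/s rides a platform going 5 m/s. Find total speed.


Given: object velocity = 19 m/s, platform velocity = 5 m/s (same direction)
Using classical velocity addition: v_total = v_object + v_platform
v_total = 19 + 5
v_total = 24 m/s

24 m/s


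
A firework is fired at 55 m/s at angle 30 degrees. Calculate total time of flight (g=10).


Given: v0 = 55 m/s, theta = 30 deg, g = 10 m/s^2
sin(30) = 1/2
Using T = 2*v0*sin(theta) / g
T = 2*55*1/2 / 10
T = 55 / 10
T = 11/2 s

11/2 s
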